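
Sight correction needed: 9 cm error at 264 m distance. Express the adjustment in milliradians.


1 mrad subtends 1 cm per 10 m of range, so adj = error_cm / (dist_m / 10) = 9 / (264/10) = 0.3409 mrad

0.3409 mrad


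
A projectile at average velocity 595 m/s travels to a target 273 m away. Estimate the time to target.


t = d/v = 273/595 = 0.4588 s

0.4588 s


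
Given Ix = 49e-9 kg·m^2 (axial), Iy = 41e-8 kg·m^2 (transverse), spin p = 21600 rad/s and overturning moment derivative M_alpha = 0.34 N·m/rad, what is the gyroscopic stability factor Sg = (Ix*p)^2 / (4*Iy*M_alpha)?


Sg = Ix^2 * p^2 / (4 * Iy * M_alpha) = (49e-9)^2 * 21600^2 / (4 * 41e-8 * 0.34) = 2.009

2.009


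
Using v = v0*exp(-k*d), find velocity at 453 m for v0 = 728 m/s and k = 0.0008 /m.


v = v0*exp(-k*d) = 728*exp(-0.0008*453) = 506.7 m/s

506.7 m/s


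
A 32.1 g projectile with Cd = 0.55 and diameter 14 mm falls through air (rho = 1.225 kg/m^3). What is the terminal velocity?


A = pi*(d/2)^2 = pi*(14/2000)^2 = 1.53938e-04 m^2
vt = sqrt(2mg/(Cd*rho*A)) = sqrt(2*0.0321*9.81/(0.55 * 1.225 * 1.53938e-04)) = 77.93 m/s

77.93 m/s


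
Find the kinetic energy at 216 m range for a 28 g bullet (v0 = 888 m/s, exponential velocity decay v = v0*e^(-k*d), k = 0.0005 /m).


v = v0*exp(-k*d) = 888*exp(-0.0005*216) = 797.093 m/s
E = 0.5*m*v^2 = 0.5*0.028*797.093^2 = 8895 J

8895 J


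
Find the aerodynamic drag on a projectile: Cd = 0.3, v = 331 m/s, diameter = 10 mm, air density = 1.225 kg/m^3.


A = pi*(d/2)^2 = pi*(10/2000)^2 = 7.85398e-05 m^2
Fd = 0.5*Cd*rho*A*v^2 = 0.5*0.3*1.225*7.85398e-05*331^2 = 1.581 N

1.581 N


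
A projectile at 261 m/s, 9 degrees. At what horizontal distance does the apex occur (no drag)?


R = v0^2*sin(2*theta)/g = 261^2*sin(2*9°)/9.81 = 2145.83 m
apex_dist = R/2 = 2145.83/2 = 1073 m

1073 m


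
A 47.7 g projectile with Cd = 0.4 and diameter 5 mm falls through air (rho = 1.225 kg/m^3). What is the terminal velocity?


A = pi*(d/2)^2 = pi*(5/2000)^2 = 1.96350e-05 m^2
vt = sqrt(2mg/(Cd*rho*A)) = sqrt(2*0.0477*9.81/(0.4 * 1.225 * 1.96350e-05)) = 311.9 m/s

311.9 m/s


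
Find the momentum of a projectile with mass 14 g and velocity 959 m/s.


p = m*v = 0.014*959 = 13.43 kg·m/s

13.43 kg·m/s


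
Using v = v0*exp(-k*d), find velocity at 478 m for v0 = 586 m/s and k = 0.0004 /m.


v = v0*exp(-k*d) = 586*exp(-0.0004*478) = 484 m/s

484 m/s


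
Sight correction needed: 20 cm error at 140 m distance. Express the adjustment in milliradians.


1 mrad subtends 1 cm per 10 m of range, so adj = error_cm / (dist_m / 10) = 20 / (140/10) = 1.429 mrad

1.429 mrad


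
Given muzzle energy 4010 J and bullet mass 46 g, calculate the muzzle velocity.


v = sqrt(2*E/m) = sqrt(2*4010/0.046) = 417.5 m/s

417.5 m/s


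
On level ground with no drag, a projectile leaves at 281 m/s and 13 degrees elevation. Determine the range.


R = v0^2 * sin(2*theta) / g = 281^2 * sin(2*13°) / 9.81 = 3528 m

3528 m


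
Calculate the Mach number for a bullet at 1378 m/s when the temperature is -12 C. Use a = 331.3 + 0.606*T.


a = 331.3 + 0.606*(-12) = 324.028 m/s
M = v/a = 1378/324.028 = 4.253

4.253


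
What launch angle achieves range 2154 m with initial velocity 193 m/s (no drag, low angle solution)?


sin(2*theta) = R*g/v0^2 = 2154*9.81/193^2 = 0.567283, theta = arcsin(0.567283)/2 = 17.28°

17.28 degrees


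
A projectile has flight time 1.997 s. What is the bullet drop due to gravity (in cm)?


drop = 0.5*g*t^2 = 0.5*9.81*1.997^2 = 19.5612 m ≈ 1956 cm

1956 cm


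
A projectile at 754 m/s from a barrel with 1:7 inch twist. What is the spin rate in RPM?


twist_m = 7*0.0254 = 0.1778 m
spin = v/twist = 754/0.1778 = 4240.72 rev/s
RPM = spin*60 = 4240.72*60 ≈ 254443 RPM

254443 RPM


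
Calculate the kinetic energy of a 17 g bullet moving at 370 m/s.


E = 0.5*m*v^2 = 0.5*0.017*370^2 = 1164 J

1164 J


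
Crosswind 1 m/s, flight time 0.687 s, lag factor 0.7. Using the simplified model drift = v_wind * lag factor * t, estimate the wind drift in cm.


drift = v_wind * lag * t = 1 * 0.7 * 0.687 = 0.4809 m ≈ 48.09 cm

48.09 cm


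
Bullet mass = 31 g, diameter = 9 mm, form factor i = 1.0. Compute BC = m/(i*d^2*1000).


BC = m/(i*d^2*1000) = 31/(1.0 * 9^2 * 1000) = 0.0003827

0.0003827


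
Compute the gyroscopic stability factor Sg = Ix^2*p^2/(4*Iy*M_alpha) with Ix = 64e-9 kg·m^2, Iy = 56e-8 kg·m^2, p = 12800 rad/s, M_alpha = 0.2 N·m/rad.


Sg = Ix^2 * p^2 / (4 * Iy * M_alpha) = (64e-9)^2 * 12800^2 / (4 * 56e-8 * 0.2) = 1.498

1.498


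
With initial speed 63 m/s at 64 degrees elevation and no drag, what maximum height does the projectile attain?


H = (v0*sin(theta))^2 / (2g) = (63*sin(64°))^2 / (2*9.81) = 163.4 m

163.4 m


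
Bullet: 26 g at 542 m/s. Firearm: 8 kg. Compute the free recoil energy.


v_r = m_p*v_p/m_gun = 0.026*542/8 = 1.7615 m/s, E_r = 0.5*m_gun*v_r^2 = 0.5*8*1.7615^2 = 12.41 J

12.41 J


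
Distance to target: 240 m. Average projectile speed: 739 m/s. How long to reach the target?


t = d/v = 240/739 = 0.3248 s

0.3248 s


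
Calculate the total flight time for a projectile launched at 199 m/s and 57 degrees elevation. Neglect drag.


T = 2*v0*sin(theta)/g = 2*199*sin(57°)/9.81 = 34.03 s

34.03 s


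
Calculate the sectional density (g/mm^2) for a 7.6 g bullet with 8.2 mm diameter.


SD = m/d^2 = 7.6/8.2^2 = 0.113 g/mm^2

0.113 g/mm^2


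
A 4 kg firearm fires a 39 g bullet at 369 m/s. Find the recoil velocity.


v_recoil = m_p * v_p / m_gun = 0.039 * 369 / 4 = 3.598 m/s

3.598 m/s


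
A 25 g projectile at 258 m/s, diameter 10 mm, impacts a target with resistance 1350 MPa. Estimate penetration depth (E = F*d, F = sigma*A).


A = pi*(d/2)^2 = pi*(10/2)^2 = 78.5398 mm^2
E = 0.5*m*v^2 = 0.5*0.025*258^2 = 832.05 J
depth = E/(sigma*A) = 832.05 J / (1350 MPa * 78.5398 mm^2) = 832.05/(1350 * 78.5398) m = 0.0078474 m ≈ 7.847 mm

7.847 mm


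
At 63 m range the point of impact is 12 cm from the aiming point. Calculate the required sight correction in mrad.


1 mrad subtends 1 cm per 10 m of range, so adj = error_cm / (dist_m / 10) = 12 / (63/10) = 1.905 mrad

1.905 mrad


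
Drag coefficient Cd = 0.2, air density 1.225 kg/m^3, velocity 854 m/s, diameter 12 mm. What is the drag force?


A = pi*(d/2)^2 = pi*(12/2000)^2 = 1.13097e-04 m^2
Fd = 0.5*Cd*rho*A*v^2 = 0.5*0.2*1.225*1.13097e-04*854^2 = 10.1 N

10.1 N


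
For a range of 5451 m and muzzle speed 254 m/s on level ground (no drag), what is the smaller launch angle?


sin(2*theta) = R*g/v0^2 = 5451*9.81/254^2 = 0.828853, theta = arcsin(0.828853)/2 = 27.99°

27.99 degrees


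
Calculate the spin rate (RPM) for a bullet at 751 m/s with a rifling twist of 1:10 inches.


twist_m = 10*0.0254 = 0.254 m
spin = v/twist = 751/0.254 = 2956.693 rev/s
RPM = spin*60 = 2956.693*60 ≈ 177402 RPM

177402 RPM


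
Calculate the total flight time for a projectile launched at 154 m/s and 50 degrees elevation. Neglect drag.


T = 2*v0*sin(theta)/g = 2*154*sin(50°)/9.81 = 24.05 s

24.05 s


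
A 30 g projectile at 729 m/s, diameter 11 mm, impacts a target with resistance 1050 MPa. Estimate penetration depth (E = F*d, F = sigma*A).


A = pi*(d/2)^2 = pi*(11/2)^2 = 95.0332 mm^2
E = 0.5*m*v^2 = 0.5*0.03*729^2 = 7971.61 J
depth = E/(sigma*A) = 7971.61 J / (1050 MPa * 95.0332 mm^2) = 7971.61/(1050 * 95.0332) m = 0.079888 m ≈ 79.89 mm

79.89 mm


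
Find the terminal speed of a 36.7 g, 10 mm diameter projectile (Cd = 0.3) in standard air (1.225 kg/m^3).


A = pi*(d/2)^2 = pi*(10/2000)^2 = 7.85398e-05 m^2
vt = sqrt(2mg/(Cd*rho*A)) = sqrt(2*0.0367*9.81/(0.3 * 1.225 * 7.85398e-05)) = 157.9 m/s

157.9 m/s


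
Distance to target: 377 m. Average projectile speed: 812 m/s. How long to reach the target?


t = d/v = 377/812 = 0.4643 s

0.4643 s


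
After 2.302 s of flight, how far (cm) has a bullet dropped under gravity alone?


drop = 0.5*g*t^2 = 0.5*9.81*2.302^2 = 25.9926 m ≈ 2599 cm

2599 cm


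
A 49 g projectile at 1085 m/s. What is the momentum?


p = m*v = 0.049*1085 = 53.16 kg·m/s

53.16 kg·m/s


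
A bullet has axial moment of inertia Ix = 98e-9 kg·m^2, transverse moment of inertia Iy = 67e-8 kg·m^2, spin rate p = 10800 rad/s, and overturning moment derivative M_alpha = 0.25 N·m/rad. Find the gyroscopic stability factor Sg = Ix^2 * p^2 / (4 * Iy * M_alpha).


Sg = Ix^2 * p^2 / (4 * Iy * M_alpha) = (98e-9)^2 * 10800^2 / (4 * 67e-8 * 0.25) = 1.672

1.672


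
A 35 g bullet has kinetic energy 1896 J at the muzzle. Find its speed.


v = sqrt(2*E/m) = sqrt(2*1896/0.035) = 329.2 m/s

329.2 m/s


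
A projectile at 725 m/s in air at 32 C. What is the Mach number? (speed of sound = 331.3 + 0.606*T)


a = 331.3 + 0.606*(32) = 350.692 m/s
M = v/a = 725/350.692 = 2.067

2.067


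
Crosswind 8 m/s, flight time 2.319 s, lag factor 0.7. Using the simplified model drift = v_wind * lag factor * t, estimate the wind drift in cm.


drift = v_wind * lag * t = 8 * 0.7 * 2.319 = 12.9864 m ≈ 1299 cm

1299 cm


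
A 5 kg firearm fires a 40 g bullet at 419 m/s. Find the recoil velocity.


v_recoil = m_p * v_p / m_gun = 0.04 * 419 / 5 = 3.352 m/s

3.352 m/s


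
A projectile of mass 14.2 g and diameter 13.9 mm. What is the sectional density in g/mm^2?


SD = m/d^2 = 14.2/13.9^2 = 0.0735 g/mm^2

0.0735 g/mm^2


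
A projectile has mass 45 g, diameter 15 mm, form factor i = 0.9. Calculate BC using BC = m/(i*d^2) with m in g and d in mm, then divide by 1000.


BC = m/(i*d^2*1000) = 45/(0.9 * 15^2 * 1000) = 0.0002222

0.0002222


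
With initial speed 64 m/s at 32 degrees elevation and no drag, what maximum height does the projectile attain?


H = (v0*sin(theta))^2 / (2g) = (64*sin(32°))^2 / (2*9.81) = 58.62 m

58.62 m


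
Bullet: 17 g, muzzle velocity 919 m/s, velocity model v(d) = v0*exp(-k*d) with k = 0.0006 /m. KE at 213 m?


v = v0*exp(-k*d) = 919*exp(-0.0006*213) = 808.747 m/s
E = 0.5*m*v^2 = 0.5*0.017*808.747^2 = 5560 J

5560 J


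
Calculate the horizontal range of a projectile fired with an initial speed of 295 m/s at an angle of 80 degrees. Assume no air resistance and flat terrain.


R = v0^2 * sin(2*theta) / g = 295^2 * sin(2*80°) / 9.81 = 3034 m

3034 m


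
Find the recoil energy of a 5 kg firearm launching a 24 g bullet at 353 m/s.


v_r = m_p*v_p/m_gun = 0.024*353/5 = 1.6944 m/s, E_r = 0.5*m_gun*v_r^2 = 0.5*5*1.6944^2 = 7.177 J

7.177 J


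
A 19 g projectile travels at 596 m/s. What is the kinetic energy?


E = 0.5*m*v^2 = 0.5*0.019*596^2 = 3375 J

3375 J


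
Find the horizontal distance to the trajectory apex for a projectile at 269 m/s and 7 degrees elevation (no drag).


R = v0^2*sin(2*theta)/g = 269^2*sin(2*7°)/9.81 = 1784.48 m
apex_dist = R/2 = 1784.48/2 = 892.2 m

892.2 m


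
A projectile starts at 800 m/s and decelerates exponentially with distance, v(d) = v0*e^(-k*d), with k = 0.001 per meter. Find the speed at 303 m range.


v = v0*exp(-k*d) = 800*exp(-0.001*303) = 590.9 m/s

590.9 m/s


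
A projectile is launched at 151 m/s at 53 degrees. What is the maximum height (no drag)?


H = (v0*sin(theta))^2 / (2g) = (151*sin(53°))^2 / (2*9.81) = 741.2 m

741.2 m


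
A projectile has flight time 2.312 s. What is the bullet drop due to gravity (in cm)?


drop = 0.5*g*t^2 = 0.5*9.81*2.312^2 = 26.2189 m ≈ 2622 cm

2622 cm


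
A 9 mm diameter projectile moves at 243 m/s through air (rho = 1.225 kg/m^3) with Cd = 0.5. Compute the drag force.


A = pi*(d/2)^2 = pi*(9/2000)^2 = 6.36173e-05 m^2
Fd = 0.5*Cd*rho*A*v^2 = 0.5*0.5*1.225*6.36173e-05*243^2 = 1.15 N

1.15 N


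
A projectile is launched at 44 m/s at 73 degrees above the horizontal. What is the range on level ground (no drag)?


R = v0^2 * sin(2*theta) / g = 44^2 * sin(2*73°) / 9.81 = 110.4 m

110.4 m


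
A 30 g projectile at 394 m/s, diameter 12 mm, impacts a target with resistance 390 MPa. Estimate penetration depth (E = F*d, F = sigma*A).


A = pi*(d/2)^2 = pi*(12/2)^2 = 113.097 mm^2
E = 0.5*m*v^2 = 0.5*0.03*394^2 = 2328.54 J
depth = E/(sigma*A) = 2328.54 J / (390 MPa * 113.097 mm^2) = 2328.54/(390 * 113.097) m = 0.0527918 m ≈ 52.79 mm

52.79 mm


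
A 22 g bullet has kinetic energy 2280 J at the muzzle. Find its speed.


v = sqrt(2*E/m) = sqrt(2*2280/0.022) = 455.3 m/s

455.3 m/s


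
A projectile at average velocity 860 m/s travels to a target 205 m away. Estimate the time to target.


t = d/v = 205/860 = 0.2384 s

0.2384 s


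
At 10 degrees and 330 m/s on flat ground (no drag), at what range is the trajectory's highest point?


R = v0^2*sin(2*theta)/g = 330^2*sin(2*10°)/9.81 = 3796.74 m
apex_dist = R/2 = 3796.74/2 = 1898 m

1898 m


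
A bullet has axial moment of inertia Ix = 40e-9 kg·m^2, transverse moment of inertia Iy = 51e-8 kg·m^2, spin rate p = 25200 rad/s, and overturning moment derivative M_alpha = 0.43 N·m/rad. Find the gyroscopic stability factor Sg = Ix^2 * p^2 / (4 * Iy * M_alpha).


Sg = Ix^2 * p^2 / (4 * Iy * M_alpha) = (40e-9)^2 * 25200^2 / (4 * 51e-8 * 0.43) = 1.158

1.158


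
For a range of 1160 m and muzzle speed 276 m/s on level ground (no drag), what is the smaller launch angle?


sin(2*theta) = R*g/v0^2 = 1160*9.81/276^2 = 0.149386, theta = arcsin(0.149386)/2 = 4.296°

4.296 degrees


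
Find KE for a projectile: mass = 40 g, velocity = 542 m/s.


E = 0.5*m*v^2 = 0.5*0.04*542^2 = 5875 J

5875 J


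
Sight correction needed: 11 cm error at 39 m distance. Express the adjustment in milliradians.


1 mrad subtends 1 cm per 10 m of range, so adj = error_cm / (dist_m / 10) = 11 / (39/10) = 2.821 mrad

2.821 mrad


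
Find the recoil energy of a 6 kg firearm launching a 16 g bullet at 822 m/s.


v_r = m_p*v_p/m_gun = 0.016*822/6 = 2.192 m/s, E_r = 0.5*m_gun*v_r^2 = 0.5*6*2.192^2 = 14.41 J

14.41 J


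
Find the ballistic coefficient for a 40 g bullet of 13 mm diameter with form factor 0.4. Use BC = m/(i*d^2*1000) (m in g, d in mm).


BC = m/(i*d^2*1000) = 40/(0.4 * 13^2 * 1000) = 0.0005917

0.0005917


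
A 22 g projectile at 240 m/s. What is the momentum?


p = m*v = 0.022*240 = 5.28 kg·m/s

5.28 kg·m/s


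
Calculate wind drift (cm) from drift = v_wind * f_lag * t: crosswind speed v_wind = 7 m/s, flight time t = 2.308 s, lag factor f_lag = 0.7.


drift = v_wind * lag * t = 7 * 0.7 * 2.308 = 11.3092 m ≈ 1131 cm

1131 cm


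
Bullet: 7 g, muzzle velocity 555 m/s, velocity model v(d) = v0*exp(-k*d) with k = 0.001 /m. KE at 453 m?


v = v0*exp(-k*d) = 555*exp(-0.001*453) = 352.824 m/s
E = 0.5*m*v^2 = 0.5*0.007*352.824^2 = 435.7 J

435.7 J


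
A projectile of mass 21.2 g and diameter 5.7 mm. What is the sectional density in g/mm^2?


SD = m/d^2 = 21.2/5.7^2 = 0.6525 g/mm^2

0.6525 g/mm^2


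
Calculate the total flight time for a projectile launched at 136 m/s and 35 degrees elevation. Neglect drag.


T = 2*v0*sin(theta)/g = 2*136*sin(35°)/9.81 = 15.9 s

15.9 s


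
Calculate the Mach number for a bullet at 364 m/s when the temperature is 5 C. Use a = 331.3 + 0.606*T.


a = 331.3 + 0.606*(5) = 334.33 m/s
M = v/a = 364/334.33 = 1.089

1.089


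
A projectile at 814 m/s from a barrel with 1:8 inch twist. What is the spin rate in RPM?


twist_m = 8*0.0254 = 0.2032 m
spin = v/twist = 814/0.2032 = 4005.906 rev/s
RPM = spin*60 = 4005.906*60 ≈ 240354 RPM

240354 RPM


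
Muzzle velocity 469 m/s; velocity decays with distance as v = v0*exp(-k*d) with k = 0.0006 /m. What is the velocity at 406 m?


v = v0*exp(-k*d) = 469*exp(-0.0006*406) = 367.6 m/s

367.6 m/s


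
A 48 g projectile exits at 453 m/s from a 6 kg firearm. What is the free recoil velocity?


v_recoil = m_p * v_p / m_gun = 0.048 * 453 / 6 = 3.624 m/s

3.624 m/s


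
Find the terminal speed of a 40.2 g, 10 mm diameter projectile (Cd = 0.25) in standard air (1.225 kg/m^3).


A = pi*(d/2)^2 = pi*(10/2000)^2 = 7.85398e-05 m^2
vt = sqrt(2mg/(Cd*rho*A)) = sqrt(2*0.0402*9.81/(0.25 * 1.225 * 7.85398e-05)) = 181.1 m/s

181.1 m/s


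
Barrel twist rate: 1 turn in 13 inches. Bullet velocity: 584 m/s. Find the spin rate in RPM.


twist_m = 13*0.0254 = 0.3302 m
spin = v/twist = 584/0.3302 = 1768.625 rev/s
RPM = spin*60 = 1768.625*60 ≈ 106118 RPM

106118 RPM


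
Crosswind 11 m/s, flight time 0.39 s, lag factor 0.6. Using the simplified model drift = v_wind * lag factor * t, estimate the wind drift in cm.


drift = v_wind * lag * t = 11 * 0.6 * 0.39 = 2.574 m ≈ 257.4 cm

257.4 cm


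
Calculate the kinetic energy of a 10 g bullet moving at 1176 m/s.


E = 0.5*m*v^2 = 0.5*0.01*1176^2 = 6915 J

6915 J


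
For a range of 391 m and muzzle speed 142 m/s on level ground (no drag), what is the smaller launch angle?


sin(2*theta) = R*g/v0^2 = 391*9.81/142^2 = 0.190226, theta = arcsin(0.190226)/2 = 5.483°

5.483 degrees


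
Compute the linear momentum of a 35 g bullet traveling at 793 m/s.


p = m*v = 0.035*793 = 27.76 kg·m/s

27.76 kg·m/s


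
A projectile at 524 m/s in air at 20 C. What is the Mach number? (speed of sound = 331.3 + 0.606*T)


a = 331.3 + 0.606*(20) = 343.42 m/s
M = v/a = 524/343.42 = 1.526

1.526


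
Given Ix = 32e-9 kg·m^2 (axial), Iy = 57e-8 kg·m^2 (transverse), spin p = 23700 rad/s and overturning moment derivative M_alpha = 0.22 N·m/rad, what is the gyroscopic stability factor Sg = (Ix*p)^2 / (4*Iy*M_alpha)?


Sg = Ix^2 * p^2 / (4 * Iy * M_alpha) = (32e-9)^2 * 23700^2 / (4 * 57e-8 * 0.22) = 1.147

1.147


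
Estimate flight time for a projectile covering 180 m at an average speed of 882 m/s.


t = d/v = 180/882 = 0.2041 s

0.2041 s


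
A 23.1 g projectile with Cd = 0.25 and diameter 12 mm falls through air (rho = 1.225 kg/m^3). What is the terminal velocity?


A = pi*(d/2)^2 = pi*(12/2000)^2 = 1.13097e-04 m^2
vt = sqrt(2mg/(Cd*rho*A)) = sqrt(2*0.0231*9.81/(0.25 * 1.225 * 1.13097e-04)) = 114.4 m/s

114.4 m/s


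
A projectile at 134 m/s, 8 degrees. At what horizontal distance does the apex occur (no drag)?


R = v0^2*sin(2*theta)/g = 134^2*sin(2*8°)/9.81 = 504.52 m
apex_dist = R/2 = 504.52/2 = 252.3 m

252.3 m


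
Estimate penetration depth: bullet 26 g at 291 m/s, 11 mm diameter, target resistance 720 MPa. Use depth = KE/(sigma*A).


A = pi*(d/2)^2 = pi*(11/2)^2 = 95.0332 mm^2
E = 0.5*m*v^2 = 0.5*0.026*291^2 = 1100.85 J
depth = E/(sigma*A) = 1100.85 J / (720 MPa * 95.0332 mm^2) = 1100.85/(720 * 95.0332) m = 0.0160887 m ≈ 16.09 mm

16.09 mm


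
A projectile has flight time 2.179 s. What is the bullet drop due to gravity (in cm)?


drop = 0.5*g*t^2 = 0.5*9.81*2.179^2 = 23.2891 m ≈ 2329 cm

2329 cm


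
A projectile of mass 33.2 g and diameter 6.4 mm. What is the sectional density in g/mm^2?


SD = m/d^2 = 33.2/6.4^2 = 0.8105 g/mm^2

0.8105 g/mm^2


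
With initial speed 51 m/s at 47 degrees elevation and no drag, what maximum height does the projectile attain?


H = (v0*sin(theta))^2 / (2g) = (51*sin(47°))^2 / (2*9.81) = 70.91 m

70.91 m


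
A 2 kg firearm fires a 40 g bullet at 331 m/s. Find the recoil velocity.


v_recoil = m_p * v_p / m_gun = 0.04 * 331 / 2 = 6.62 m/s

6.62 m/s


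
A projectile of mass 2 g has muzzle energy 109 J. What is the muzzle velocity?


v = sqrt(2*E/m) = sqrt(2*109/0.002) = 330.2 m/s

330.2 m/s


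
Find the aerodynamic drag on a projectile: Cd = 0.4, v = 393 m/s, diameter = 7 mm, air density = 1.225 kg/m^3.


A = pi*(d/2)^2 = pi*(7/2000)^2 = 3.84845e-05 m^2
Fd = 0.5*Cd*rho*A*v^2 = 0.5*0.4*1.225*3.84845e-05*393^2 = 1.456 N

1.456 N


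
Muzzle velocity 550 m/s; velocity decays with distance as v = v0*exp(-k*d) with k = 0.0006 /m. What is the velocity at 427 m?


v = v0*exp(-k*d) = 550*exp(-0.0006*427) = 425.7 m/s

425.7 m/s


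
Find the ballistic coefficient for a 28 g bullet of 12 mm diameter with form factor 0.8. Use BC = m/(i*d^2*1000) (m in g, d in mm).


BC = m/(i*d^2*1000) = 28/(0.8 * 12^2 * 1000) = 0.0002431

0.0002431


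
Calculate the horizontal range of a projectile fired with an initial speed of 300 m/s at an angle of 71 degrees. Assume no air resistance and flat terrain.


R = v0^2 * sin(2*theta) / g = 300^2 * sin(2*71°) / 9.81 = 5648 m

5648 m


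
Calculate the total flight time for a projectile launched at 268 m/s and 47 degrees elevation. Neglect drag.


T = 2*v0*sin(theta)/g = 2*268*sin(47°)/9.81 = 39.96 s

39.96 s


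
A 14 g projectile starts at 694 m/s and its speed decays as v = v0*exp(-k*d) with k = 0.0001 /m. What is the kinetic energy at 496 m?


v = v0*exp(-k*d) = 694*exp(-0.0001*496) = 660.417 m/s
E = 0.5*m*v^2 = 0.5*0.014*660.417^2 = 3053 J

3053 J


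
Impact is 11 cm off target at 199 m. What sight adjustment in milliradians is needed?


1 mrad subtends 1 cm per 10 m of range, so adj = error_cm / (dist_m / 10) = 11 / (199/10) = 0.5528 mrad

0.5528 mrad


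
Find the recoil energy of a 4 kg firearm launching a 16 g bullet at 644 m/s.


v_r = m_p*v_p/m_gun = 0.016*644/4 = 2.576 m/s, E_r = 0.5*m_gun*v_r^2 = 0.5*4*2.576^2 = 13.27 J

13.27 J


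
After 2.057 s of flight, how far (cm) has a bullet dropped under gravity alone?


drop = 0.5*g*t^2 = 0.5*9.81*2.057^2 = 20.7543 m ≈ 2075 cm

2075 cm


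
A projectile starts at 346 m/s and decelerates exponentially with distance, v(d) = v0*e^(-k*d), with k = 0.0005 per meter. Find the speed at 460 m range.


v = v0*exp(-k*d) = 346*exp(-0.0005*460) = 274.9 m/s

274.9 m/s


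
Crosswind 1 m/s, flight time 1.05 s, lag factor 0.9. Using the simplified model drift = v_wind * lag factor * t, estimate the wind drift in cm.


drift = v_wind * lag * t = 1 * 0.9 * 1.05 = 0.945 m ≈ 94.5 cm

94.5 cm


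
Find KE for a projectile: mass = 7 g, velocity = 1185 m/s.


E = 0.5*m*v^2 = 0.5*0.007*1185^2 = 4915 J

4915 J


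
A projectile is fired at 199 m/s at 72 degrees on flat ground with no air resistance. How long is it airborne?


T = 2*v0*sin(theta)/g = 2*199*sin(72°)/9.81 = 38.59 s

38.59 s


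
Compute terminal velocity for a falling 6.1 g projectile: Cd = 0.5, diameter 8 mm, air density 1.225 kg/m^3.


A = pi*(d/2)^2 = pi*(8/2000)^2 = 5.02655e-05 m^2
vt = sqrt(2mg/(Cd*rho*A)) = sqrt(2*0.0061*9.81/(0.5 * 1.225 * 5.02655e-05)) = 62.35 m/s

62.35 m/s


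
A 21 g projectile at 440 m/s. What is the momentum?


p = m*v = 0.021*440 = 9.24 kg·m/s

9.24 kg·m/s


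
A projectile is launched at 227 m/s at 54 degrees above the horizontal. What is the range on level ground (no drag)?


R = v0^2 * sin(2*theta) / g = 227^2 * sin(2*54°) / 9.81 = 4996 m

4996 m


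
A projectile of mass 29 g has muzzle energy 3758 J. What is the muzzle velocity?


v = sqrt(2*E/m) = sqrt(2*3758/0.029) = 509.1 m/s

509.1 m/s


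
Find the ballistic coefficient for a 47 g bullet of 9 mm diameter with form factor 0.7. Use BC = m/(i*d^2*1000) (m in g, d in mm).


BC = m/(i*d^2*1000) = 47/(0.7 * 9^2 * 1000) = 0.0008289

0.0008289


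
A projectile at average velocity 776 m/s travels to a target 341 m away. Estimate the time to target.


t = d/v = 341/776 = 0.4394 s

0.4394 s


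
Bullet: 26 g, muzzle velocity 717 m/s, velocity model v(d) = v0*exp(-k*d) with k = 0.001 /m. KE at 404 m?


v = v0*exp(-k*d) = 717*exp(-0.001*404) = 478.701 m/s
E = 0.5*m*v^2 = 0.5*0.026*478.701^2 = 2979 J

2979 J


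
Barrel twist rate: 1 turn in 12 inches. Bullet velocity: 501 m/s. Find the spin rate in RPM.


twist_m = 12*0.0254 = 0.3048 m
spin = v/twist = 501/0.3048 = 1643.701 rev/s
RPM = spin*60 = 1643.701*60 ≈ 98622 RPM

98622 RPM


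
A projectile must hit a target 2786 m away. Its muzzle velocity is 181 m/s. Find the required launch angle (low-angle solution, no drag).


sin(2*theta) = R*g/v0^2 = 2786*9.81/181^2 = 0.834244, theta = arcsin(0.834244)/2 = 28.27°

28.27 degrees


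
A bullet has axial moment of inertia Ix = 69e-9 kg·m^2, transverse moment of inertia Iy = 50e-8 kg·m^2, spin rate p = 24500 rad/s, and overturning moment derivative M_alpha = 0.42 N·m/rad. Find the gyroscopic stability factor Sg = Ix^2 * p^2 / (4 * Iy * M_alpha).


Sg = Ix^2 * p^2 / (4 * Iy * M_alpha) = (69e-9)^2 * 24500^2 / (4 * 50e-8 * 0.42) = 3.402

3.402


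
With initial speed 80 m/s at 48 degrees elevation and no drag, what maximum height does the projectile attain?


H = (v0*sin(theta))^2 / (2g) = (80*sin(48°))^2 / (2*9.81) = 180.1 m

180.1 m


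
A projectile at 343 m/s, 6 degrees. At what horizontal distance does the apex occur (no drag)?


R = v0^2*sin(2*theta)/g = 343^2*sin(2*6°)/9.81 = 2493.44 m
apex_dist = R/2 = 2493.44/2 = 1247 m

1247 m


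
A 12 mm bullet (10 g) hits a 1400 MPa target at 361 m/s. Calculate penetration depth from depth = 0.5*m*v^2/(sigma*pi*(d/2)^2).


A = pi*(d/2)^2 = pi*(12/2)^2 = 113.097 mm^2
E = 0.5*m*v^2 = 0.5*0.01*361^2 = 651.605 J
depth = E/(sigma*A) = 651.605 J / (1400 MPa * 113.097 mm^2) = 651.605/(1400 * 113.097) m = 0.00411532 m ≈ 4.115 mm

4.115 mm


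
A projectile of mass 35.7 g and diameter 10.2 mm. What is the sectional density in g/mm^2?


SD = m/d^2 = 35.7/10.2^2 = 0.3431 g/mm^2

0.3431 g/mm^2


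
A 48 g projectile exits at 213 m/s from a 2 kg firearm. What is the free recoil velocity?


v_recoil = m_p * v_p / m_gun = 0.048 * 213 / 2 = 5.112 m/s

5.112 m/s


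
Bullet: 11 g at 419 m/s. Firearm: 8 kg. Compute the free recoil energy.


v_r = m_p*v_p/m_gun = 0.011*419/8 = 0.576125 m/s, E_r = 0.5*m_gun*v_r^2 = 0.5*8*0.576125^2 = 1.328 J

1.328 J


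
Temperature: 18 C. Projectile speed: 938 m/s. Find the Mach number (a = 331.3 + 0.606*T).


a = 331.3 + 0.606*(18) = 342.208 m/s
M = v/a = 938/342.208 = 2.741

2.741


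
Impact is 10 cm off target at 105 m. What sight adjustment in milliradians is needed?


1 mrad subtends 1 cm per 10 m of range, so adj = error_cm / (dist_m / 10) = 10 / (105/10) = 0.9524 mrad

0.9524 mrad


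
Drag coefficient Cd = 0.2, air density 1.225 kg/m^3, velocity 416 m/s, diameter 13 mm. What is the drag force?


A = pi*(d/2)^2 = pi*(13/2000)^2 = 1.32732e-04 m^2
Fd = 0.5*Cd*rho*A*v^2 = 0.5*0.2*1.225*1.32732e-04*416^2 = 2.814 N

2.814 N


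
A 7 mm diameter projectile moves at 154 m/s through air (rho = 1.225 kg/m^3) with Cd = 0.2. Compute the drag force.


A = pi*(d/2)^2 = pi*(7/2000)^2 = 3.84845e-05 m^2
Fd = 0.5*Cd*rho*A*v^2 = 0.5*0.2*1.225*3.84845e-05*154^2 = 0.1118 N

0.1118 N


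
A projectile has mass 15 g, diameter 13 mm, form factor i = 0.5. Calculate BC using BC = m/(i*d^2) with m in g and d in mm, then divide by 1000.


BC = m/(i*d^2*1000) = 15/(0.5 * 13^2 * 1000) = 0.0001775

0.0001775


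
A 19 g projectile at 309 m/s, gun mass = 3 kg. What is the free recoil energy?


v_r = m_p*v_p/m_gun = 0.019*309/3 = 1.957 m/s, E_r = 0.5*m_gun*v_r^2 = 0.5*3*1.957^2 = 5.745 J

5.745 J


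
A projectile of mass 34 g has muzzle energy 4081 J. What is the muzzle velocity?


v = sqrt(2*E/m) = sqrt(2*4081/0.034) = 490 m/s

490 m/s


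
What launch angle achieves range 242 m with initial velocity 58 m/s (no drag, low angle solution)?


sin(2*theta) = R*g/v0^2 = 242*9.81/58^2 = 0.705713, theta = arcsin(0.705713)/2 = 22.44°

22.44 degrees


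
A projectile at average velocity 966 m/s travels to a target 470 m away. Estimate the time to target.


t = d/v = 470/966 = 0.4865 s

0.4865 s


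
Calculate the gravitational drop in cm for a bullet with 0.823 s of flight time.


drop = 0.5*g*t^2 = 0.5*9.81*0.823^2 = 3.3223 m ≈ 332.2 cm

332.2 cm


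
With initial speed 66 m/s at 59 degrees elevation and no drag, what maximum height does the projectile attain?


H = (v0*sin(theta))^2 / (2g) = (66*sin(59°))^2 / (2*9.81) = 163.1 m

163.1 m


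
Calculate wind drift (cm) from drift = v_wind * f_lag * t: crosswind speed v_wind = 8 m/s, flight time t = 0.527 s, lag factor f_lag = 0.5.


drift = v_wind * lag * t = 8 * 0.5 * 0.527 = 2.108 m ≈ 210.8 cm

210.8 cm


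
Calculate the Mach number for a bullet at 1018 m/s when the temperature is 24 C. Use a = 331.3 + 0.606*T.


a = 331.3 + 0.606*(24) = 345.844 m/s
M = v/a = 1018/345.844 = 2.944

2.944


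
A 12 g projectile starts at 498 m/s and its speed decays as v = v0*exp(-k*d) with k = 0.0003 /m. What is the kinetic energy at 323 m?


v = v0*exp(-k*d) = 498*exp(-0.0003*323) = 452.008 m/s
E = 0.5*m*v^2 = 0.5*0.012*452.008^2 = 1226 J

1226 J


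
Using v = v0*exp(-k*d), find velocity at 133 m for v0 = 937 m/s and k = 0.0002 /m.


v = v0*exp(-k*d) = 937*exp(-0.0002*133) = 912.4 m/s

912.4 m/s


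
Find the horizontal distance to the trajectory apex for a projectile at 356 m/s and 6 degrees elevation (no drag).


R = v0^2*sin(2*theta)/g = 356^2*sin(2*6°)/9.81 = 2686.02 m
apex_dist = R/2 = 2686.02/2 = 1343 m

1343 m


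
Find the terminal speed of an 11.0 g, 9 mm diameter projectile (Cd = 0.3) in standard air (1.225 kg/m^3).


A = pi*(d/2)^2 = pi*(9/2000)^2 = 6.36173e-05 m^2
vt = sqrt(2mg/(Cd*rho*A)) = sqrt(2*0.011*9.81/(0.3 * 1.225 * 6.36173e-05)) = 96.08 m/s

96.08 m/s


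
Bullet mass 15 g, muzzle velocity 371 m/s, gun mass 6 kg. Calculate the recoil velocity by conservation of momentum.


v_recoil = m_p * v_p / m_gun = 0.015 * 371 / 6 = 0.9275 m/s

0.9275 m/s


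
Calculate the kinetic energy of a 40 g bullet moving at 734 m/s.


E = 0.5*m*v^2 = 0.5*0.04*734^2 = 10775 J

10775 J


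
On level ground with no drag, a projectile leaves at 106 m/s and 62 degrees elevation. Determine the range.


R = v0^2 * sin(2*theta) / g = 106^2 * sin(2*62°) / 9.81 = 949.5 m

949.5 m


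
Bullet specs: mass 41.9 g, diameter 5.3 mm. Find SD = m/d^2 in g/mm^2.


SD = m/d^2 = 41.9/5.3^2 = 1.492 g/mm^2

1.492 g/mm^2


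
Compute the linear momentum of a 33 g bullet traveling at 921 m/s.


p = m*v = 0.033*921 = 30.39 kg·m/s

30.39 kg·m/s


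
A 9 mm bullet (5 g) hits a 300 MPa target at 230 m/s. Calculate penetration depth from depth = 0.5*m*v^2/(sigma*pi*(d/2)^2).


A = pi*(d/2)^2 = pi*(9/2)^2 = 63.6173 mm^2
E = 0.5*m*v^2 = 0.5*0.005*230^2 = 132.25 J
depth = E/(sigma*A) = 132.25 J / (300 MPa * 63.6173 mm^2) = 132.25/(300 * 63.6173) m = 0.00692946 m ≈ 6.929 mm

6.929 mm


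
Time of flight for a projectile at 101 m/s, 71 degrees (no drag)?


T = 2*v0*sin(theta)/g = 2*101*sin(71°)/9.81 = 19.47 s

19.47 s


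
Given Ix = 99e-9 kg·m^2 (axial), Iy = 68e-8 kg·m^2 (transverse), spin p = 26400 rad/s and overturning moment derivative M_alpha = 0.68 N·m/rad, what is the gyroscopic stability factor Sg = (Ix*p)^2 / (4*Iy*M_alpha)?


Sg = Ix^2 * p^2 / (4 * Iy * M_alpha) = (99e-9)^2 * 26400^2 / (4 * 68e-8 * 0.68) = 3.693

3.693


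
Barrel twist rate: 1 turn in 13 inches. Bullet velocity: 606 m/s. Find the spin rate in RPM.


twist_m = 13*0.0254 = 0.3302 m
spin = v/twist = 606/0.3302 = 1835.251 rev/s
RPM = spin*60 = 1835.251*60 ≈ 110115 RPM

110115 RPM


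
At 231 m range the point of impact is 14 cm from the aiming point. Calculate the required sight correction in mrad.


1 mrad subtends 1 cm per 10 m of range, so adj = error_cm / (dist_m / 10) = 14 / (231/10) = 0.6061 mrad

0.6061 mrad


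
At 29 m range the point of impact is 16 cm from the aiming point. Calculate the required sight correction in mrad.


1 mrad subtends 1 cm per 10 m of range, so adj = error_cm / (dist_m / 10) = 16 / (29/10) = 5.517 mrad

5.517 mrad


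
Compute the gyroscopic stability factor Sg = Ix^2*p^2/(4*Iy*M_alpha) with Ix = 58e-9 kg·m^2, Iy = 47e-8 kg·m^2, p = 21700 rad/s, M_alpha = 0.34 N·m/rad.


Sg = Ix^2 * p^2 / (4 * Iy * M_alpha) = (58e-9)^2 * 21700^2 / (4 * 47e-8 * 0.34) = 2.478

2.478


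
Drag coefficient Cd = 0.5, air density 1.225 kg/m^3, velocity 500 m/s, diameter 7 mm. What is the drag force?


A = pi*(d/2)^2 = pi*(7/2000)^2 = 3.84845e-05 m^2
Fd = 0.5*Cd*rho*A*v^2 = 0.5*0.5*1.225*3.84845e-05*500^2 = 2.946 N

2.946 N


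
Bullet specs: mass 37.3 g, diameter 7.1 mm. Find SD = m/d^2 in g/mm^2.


SD = m/d^2 = 37.3/7.1^2 = 0.7399 g/mm^2

0.7399 g/mm^2


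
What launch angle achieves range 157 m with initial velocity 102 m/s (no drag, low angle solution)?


sin(2*theta) = R*g/v0^2 = 157*9.81/102^2 = 0.148036, theta = arcsin(0.148036)/2 = 4.257°

4.257 degrees


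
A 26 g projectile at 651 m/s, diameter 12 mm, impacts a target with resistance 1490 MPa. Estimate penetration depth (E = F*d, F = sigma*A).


A = pi*(d/2)^2 = pi*(12/2)^2 = 113.097 mm^2
E = 0.5*m*v^2 = 0.5*0.026*651^2 = 5509.41 J
depth = E/(sigma*A) = 5509.41 J / (1490 MPa * 113.097 mm^2) = 5509.41/(1490 * 113.097) m = 0.0326939 m ≈ 32.69 mm

32.69 mm


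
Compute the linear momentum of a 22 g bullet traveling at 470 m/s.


p = m*v = 0.022*470 = 10.34 kg·m/s

10.34 kg·m/s


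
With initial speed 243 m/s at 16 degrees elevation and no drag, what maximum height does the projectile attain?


H = (v0*sin(theta))^2 / (2g) = (243*sin(16°))^2 / (2*9.81) = 228.7 m

228.7 m


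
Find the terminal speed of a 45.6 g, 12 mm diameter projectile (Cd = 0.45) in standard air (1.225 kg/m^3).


A = pi*(d/2)^2 = pi*(12/2000)^2 = 1.13097e-04 m^2
vt = sqrt(2mg/(Cd*rho*A)) = sqrt(2*0.0456*9.81/(0.45 * 1.225 * 1.13097e-04)) = 119.8 m/s

119.8 m/s


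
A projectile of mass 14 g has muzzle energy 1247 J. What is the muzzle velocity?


v = sqrt(2*E/m) = sqrt(2*1247/0.014) = 422.1 m/s

422.1 m/s


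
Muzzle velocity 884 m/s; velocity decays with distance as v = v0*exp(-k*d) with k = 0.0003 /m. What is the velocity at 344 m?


v = v0*exp(-k*d) = 884*exp(-0.0003*344) = 797.3 m/s

797.3 m/s


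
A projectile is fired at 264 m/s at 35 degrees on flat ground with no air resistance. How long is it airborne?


T = 2*v0*sin(theta)/g = 2*264*sin(35°)/9.81 = 30.87 s

30.87 s


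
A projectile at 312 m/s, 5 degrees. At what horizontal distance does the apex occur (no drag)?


R = v0^2*sin(2*theta)/g = 312^2*sin(2*5°)/9.81 = 1723.1 m
apex_dist = R/2 = 1723.1/2 = 861.5 m

861.5 m


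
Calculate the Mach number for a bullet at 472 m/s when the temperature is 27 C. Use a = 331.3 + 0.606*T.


a = 331.3 + 0.606*(27) = 347.662 m/s
M = v/a = 472/347.662 = 1.358

1.358


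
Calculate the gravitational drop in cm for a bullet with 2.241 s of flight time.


drop = 0.5*g*t^2 = 0.5*9.81*2.241^2 = 24.6333 m ≈ 2463 cm

2463 cm


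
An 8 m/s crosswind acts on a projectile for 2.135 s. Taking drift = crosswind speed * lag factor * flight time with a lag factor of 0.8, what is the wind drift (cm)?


drift = v_wind * lag * t = 8 * 0.8 * 2.135 = 13.664 m ≈ 1366 cm

1366 cm


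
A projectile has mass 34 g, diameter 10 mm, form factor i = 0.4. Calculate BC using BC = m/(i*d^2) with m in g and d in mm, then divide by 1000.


BC = m/(i*d^2*1000) = 34/(0.4 * 10^2 * 1000) = 0.00085

0.00085


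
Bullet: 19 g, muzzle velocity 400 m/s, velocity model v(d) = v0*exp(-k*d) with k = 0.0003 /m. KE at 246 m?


v = v0*exp(-k*d) = 400*exp(-0.0003*246) = 371.543 m/s
E = 0.5*m*v^2 = 0.5*0.019*371.543^2 = 1311 J

1311 J


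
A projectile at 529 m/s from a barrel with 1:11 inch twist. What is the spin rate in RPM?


twist_m = 11*0.0254 = 0.2794 m
spin = v/twist = 529/0.2794 = 1893.343 rev/s
RPM = spin*60 = 1893.343*60 ≈ 113601 RPM

113601 RPM


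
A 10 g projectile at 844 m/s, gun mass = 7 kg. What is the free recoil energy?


v_r = m_p*v_p/m_gun = 0.01*844/7 = 1.20571 m/s, E_r = 0.5*m_gun*v_r^2 = 0.5*7*1.20571^2 = 5.088 J

5.088 J


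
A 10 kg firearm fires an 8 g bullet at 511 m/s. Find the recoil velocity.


v_recoil = m_p * v_p / m_gun = 0.008 * 511 / 10 = 0.4088 m/s

0.4088 m/s


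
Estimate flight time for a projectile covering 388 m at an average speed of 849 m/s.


t = d/v = 388/849 = 0.457 s

0.457 s


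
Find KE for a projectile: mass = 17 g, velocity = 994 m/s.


E = 0.5*m*v^2 = 0.5*0.017*994^2 = 8398 J

8398 J


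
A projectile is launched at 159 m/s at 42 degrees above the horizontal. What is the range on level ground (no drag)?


R = v0^2 * sin(2*theta) / g = 159^2 * sin(2*42°) / 9.81 = 2563 m

2563 m


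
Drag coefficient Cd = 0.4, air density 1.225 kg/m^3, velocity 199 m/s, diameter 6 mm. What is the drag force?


A = pi*(d/2)^2 = pi*(6/2000)^2 = 2.82743e-05 m^2
Fd = 0.5*Cd*rho*A*v^2 = 0.5*0.4*1.225*2.82743e-05*199^2 = 0.2743 N

0.2743 N


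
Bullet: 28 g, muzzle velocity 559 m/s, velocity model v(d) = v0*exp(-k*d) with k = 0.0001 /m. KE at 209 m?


v = v0*exp(-k*d) = 559*exp(-0.0001*209) = 547.438 m/s
E = 0.5*m*v^2 = 0.5*0.028*547.438^2 = 4196 J

4196 J


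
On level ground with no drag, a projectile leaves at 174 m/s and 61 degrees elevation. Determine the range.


R = v0^2 * sin(2*theta) / g = 174^2 * sin(2*61°) / 9.81 = 2617 m

2617 m


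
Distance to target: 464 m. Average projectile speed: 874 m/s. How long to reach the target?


t = d/v = 464/874 = 0.5309 s

0.5309 s


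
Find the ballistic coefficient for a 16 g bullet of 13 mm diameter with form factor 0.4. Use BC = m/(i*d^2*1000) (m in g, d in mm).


BC = m/(i*d^2*1000) = 16/(0.4 * 13^2 * 1000) = 0.0002367

0.0002367


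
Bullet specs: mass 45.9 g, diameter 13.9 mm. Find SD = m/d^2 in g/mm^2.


SD = m/d^2 = 45.9/13.9^2 = 0.2376 g/mm^2

0.2376 g/mm^2


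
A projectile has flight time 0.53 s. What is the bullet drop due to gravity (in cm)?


drop = 0.5*g*t^2 = 0.5*9.81*0.53^2 = 1.37781 m ≈ 137.8 cm

137.8 cm


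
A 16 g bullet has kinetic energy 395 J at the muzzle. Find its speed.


v = sqrt(2*E/m) = sqrt(2*395/0.016) = 222.2 m/s

222.2 m/s


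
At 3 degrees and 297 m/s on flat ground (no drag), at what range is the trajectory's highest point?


R = v0^2*sin(2*theta)/g = 297^2*sin(2*3°)/9.81 = 939.893 m
apex_dist = R/2 = 939.893/2 = 469.9 m

469.9 m


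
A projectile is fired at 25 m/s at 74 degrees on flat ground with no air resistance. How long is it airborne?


T = 2*v0*sin(theta)/g = 2*25*sin(74°)/9.81 = 4.899 s

4.899 s


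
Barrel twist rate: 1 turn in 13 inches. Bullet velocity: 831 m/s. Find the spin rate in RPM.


twist_m = 13*0.0254 = 0.3302 m
spin = v/twist = 831/0.3302 = 2516.657 rev/s
RPM = spin*60 = 2516.657*60 ≈ 150999 RPM

150999 RPM


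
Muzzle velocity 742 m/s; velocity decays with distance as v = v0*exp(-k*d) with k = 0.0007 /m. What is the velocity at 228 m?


v = v0*exp(-k*d) = 742*exp(-0.0007*228) = 632.5 m/s

632.5 m/s


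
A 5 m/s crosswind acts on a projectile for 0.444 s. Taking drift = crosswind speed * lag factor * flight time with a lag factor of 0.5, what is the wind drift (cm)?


drift = v_wind * lag * t = 5 * 0.5 * 0.444 = 1.11 m ≈ 111 cm

111 cm


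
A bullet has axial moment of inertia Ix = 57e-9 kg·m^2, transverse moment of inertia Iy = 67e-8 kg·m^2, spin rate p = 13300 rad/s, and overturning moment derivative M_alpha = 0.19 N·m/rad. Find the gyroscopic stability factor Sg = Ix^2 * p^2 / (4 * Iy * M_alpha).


Sg = Ix^2 * p^2 / (4 * Iy * M_alpha) = (57e-9)^2 * 13300^2 / (4 * 67e-8 * 0.19) = 1.129

1.129


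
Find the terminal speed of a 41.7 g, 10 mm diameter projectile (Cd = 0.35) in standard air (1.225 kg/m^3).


A = pi*(d/2)^2 = pi*(10/2000)^2 = 7.85398e-05 m^2
vt = sqrt(2mg/(Cd*rho*A)) = sqrt(2*0.0417*9.81/(0.35 * 1.225 * 7.85398e-05)) = 155.9 m/s

155.9 m/s


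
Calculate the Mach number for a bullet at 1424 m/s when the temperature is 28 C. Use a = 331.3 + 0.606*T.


a = 331.3 + 0.606*(28) = 348.268 m/s
M = v/a = 1424/348.268 = 4.089

4.089


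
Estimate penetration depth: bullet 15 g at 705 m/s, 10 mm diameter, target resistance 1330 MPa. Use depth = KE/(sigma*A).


A = pi*(d/2)^2 = pi*(10/2)^2 = 78.5398 mm^2
E = 0.5*m*v^2 = 0.5*0.015*705^2 = 3727.69 J
depth = E/(sigma*A) = 3727.69 J / (1330 MPa * 78.5398 mm^2) = 3727.69/(1330 * 78.5398) m = 0.035686 m ≈ 35.69 mm

35.69 mm
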